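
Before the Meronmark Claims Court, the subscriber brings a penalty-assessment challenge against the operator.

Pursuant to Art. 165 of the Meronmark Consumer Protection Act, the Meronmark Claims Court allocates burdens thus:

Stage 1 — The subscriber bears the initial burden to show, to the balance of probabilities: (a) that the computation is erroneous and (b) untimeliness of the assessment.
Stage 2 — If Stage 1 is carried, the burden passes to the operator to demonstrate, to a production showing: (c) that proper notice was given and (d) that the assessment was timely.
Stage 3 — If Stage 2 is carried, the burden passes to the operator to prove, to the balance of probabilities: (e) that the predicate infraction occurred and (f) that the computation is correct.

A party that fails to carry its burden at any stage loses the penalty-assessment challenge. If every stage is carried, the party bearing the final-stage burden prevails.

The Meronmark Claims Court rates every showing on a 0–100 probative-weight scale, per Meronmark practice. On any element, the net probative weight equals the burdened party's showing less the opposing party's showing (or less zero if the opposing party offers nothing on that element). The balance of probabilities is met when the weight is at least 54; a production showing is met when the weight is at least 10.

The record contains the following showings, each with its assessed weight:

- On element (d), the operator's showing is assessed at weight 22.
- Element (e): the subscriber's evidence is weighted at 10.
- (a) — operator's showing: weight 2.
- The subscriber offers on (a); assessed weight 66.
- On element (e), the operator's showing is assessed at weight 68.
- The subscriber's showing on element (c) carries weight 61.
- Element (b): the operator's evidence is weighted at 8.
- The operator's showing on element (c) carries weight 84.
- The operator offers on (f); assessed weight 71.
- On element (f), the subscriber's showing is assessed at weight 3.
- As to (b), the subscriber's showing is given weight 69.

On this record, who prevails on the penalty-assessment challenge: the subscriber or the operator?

Stage 1 (subscriber, the balance of probabilities, weight is at least 54): (a) net 66−2=64 ≥ 54 — meets; (b) net 69−8=61 ≥ 54 — meets.
  All elements met. The burden passes to the operator.
Stage 2 (operator, a production showing, weight is at least 10): (c) net 84−61=23 ≥ 10 — meets; (d) 22 ≥ 10 — meets.
  All elements met. The operator retains the burden for Stage 3.
Stage 3 (operator, the balance of probabilities, weight is at least 54): (e) net 68−10=58 ≥ 54 — meets; (f) net 71−3=68 ≥ 54 — meets.
  Stage 3 carried; the final stage is satisfied.
All stages carried — the operator prevails.

operator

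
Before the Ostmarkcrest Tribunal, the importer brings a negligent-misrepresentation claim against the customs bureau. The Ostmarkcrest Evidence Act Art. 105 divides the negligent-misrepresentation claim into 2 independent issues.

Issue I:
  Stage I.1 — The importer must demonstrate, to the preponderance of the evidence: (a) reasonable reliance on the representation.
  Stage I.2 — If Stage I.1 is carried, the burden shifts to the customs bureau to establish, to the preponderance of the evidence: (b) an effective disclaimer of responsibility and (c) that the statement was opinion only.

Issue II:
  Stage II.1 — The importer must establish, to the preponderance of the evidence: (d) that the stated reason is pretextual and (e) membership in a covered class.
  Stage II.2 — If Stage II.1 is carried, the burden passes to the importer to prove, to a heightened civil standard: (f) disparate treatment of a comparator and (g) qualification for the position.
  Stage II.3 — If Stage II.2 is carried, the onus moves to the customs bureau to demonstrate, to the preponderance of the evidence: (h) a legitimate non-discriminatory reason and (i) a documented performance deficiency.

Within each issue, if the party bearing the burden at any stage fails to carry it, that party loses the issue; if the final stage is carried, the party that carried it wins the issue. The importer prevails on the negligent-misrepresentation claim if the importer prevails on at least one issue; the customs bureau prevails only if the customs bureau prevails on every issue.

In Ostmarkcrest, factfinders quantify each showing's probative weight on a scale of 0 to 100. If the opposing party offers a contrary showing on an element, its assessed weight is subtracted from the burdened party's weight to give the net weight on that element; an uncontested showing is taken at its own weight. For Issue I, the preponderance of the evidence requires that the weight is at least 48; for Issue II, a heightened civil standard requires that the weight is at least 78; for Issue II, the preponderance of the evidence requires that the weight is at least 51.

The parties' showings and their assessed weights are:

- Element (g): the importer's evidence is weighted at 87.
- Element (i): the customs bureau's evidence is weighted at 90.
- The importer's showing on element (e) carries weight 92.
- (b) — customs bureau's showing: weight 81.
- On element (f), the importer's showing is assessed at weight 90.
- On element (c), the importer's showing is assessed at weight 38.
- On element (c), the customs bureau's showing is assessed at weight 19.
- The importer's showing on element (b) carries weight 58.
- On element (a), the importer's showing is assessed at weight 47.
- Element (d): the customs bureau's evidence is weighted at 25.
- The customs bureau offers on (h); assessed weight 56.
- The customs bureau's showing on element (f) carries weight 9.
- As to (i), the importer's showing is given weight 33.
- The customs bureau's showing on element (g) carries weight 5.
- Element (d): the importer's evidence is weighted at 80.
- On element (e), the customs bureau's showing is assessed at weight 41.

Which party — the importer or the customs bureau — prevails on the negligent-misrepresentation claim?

customs bureau

— Issue I —
At Stage I.1 the importer must meet the preponderance of the evidence (weight is at least 48): on (a) the weight is 47, which does not reach 48, so (a) does not meet the standard.
  The importer does not carry Stage I.1.
The analysis ends at Stage I.1; the customs bureau prevails on this issue.
— Issue II —
Stage II.1 — burden on importer; standard: the preponderance of the evidence (weight is at least 51).
    (d): 80 − 25 = 55 ≥ 51 [met]
    (e): 92 − 41 = 51 ≥ 51 [met]
  Stage II.1 is satisfied; the importer continues to bear the burden.
Stage II.2 — burden on importer; standard: a heightened civil standard (weight is at least 78).
    (f): 90 − 9 = 81 ≥ 78 [met]
    (g): 87 − 5 = 82 ≥ 78 [met]
  All elements met. The burden passes to the customs bureau.
Stage II.3 — burden on customs bureau; standard: the preponderance of the evidence (weight is at least 51).
    (h): 56 ≥ 51 [met]
    (i): 90 − 33 = 57 ≥ 51 [met]
  Stage II.3 carried; the final stage is satisfied.
Every stage carried; the customs bureau prevails on this issue.
Per-issue: Issue I → customs bureau; Issue II → customs bureau. The importer must prevail on at least one issue; overall, the customs bureau prevails.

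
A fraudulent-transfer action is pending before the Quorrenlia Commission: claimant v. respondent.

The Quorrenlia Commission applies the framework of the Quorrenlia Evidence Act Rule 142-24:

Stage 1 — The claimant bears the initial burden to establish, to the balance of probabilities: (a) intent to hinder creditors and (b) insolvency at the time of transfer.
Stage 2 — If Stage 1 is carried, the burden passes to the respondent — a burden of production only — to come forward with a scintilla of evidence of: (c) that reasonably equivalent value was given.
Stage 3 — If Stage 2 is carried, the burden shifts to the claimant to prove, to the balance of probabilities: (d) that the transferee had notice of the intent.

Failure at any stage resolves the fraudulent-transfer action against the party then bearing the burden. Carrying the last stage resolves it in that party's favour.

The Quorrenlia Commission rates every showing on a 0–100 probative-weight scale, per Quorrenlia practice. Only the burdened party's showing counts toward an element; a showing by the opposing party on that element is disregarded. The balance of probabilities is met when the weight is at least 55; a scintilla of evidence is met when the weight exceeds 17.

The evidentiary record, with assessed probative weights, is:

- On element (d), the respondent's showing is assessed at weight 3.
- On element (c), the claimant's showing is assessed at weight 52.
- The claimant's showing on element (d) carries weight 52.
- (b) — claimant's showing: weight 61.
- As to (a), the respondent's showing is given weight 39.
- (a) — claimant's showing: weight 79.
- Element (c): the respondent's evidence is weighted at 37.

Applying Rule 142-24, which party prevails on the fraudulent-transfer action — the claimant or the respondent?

respondent

At Stage 1 the claimant must meet the balance of probabilities (weight is at least 55): on (a) the weight is 79 (the respondent's 39 is given no effect), which does reach 55, so (a) meets the standard; on (b) the weight is 61, which does reach 55, so (b) meets the standard.
  Stage 1 is satisfied; the onus moves to the respondent.
At Stage 2 the respondent must meet a scintilla of evidence (weight exceeds 17): on (c) the weight is 37 (the claimant's 52 is given no effect), > 17, so (c) meets the standard.
  Stage 2 carried; the burden shifts to the claimant.
At Stage 3 the claimant must meet the balance of probabilities (weight is at least 55): on (d) the weight is 52 (the respondent's 3 is given no effect), which does not reach 55, so (d) does not meet the standard.
  Not every element is met, so the claimant fails to carry Stage 3.
The analysis ends at Stage 3; the respondent prevails.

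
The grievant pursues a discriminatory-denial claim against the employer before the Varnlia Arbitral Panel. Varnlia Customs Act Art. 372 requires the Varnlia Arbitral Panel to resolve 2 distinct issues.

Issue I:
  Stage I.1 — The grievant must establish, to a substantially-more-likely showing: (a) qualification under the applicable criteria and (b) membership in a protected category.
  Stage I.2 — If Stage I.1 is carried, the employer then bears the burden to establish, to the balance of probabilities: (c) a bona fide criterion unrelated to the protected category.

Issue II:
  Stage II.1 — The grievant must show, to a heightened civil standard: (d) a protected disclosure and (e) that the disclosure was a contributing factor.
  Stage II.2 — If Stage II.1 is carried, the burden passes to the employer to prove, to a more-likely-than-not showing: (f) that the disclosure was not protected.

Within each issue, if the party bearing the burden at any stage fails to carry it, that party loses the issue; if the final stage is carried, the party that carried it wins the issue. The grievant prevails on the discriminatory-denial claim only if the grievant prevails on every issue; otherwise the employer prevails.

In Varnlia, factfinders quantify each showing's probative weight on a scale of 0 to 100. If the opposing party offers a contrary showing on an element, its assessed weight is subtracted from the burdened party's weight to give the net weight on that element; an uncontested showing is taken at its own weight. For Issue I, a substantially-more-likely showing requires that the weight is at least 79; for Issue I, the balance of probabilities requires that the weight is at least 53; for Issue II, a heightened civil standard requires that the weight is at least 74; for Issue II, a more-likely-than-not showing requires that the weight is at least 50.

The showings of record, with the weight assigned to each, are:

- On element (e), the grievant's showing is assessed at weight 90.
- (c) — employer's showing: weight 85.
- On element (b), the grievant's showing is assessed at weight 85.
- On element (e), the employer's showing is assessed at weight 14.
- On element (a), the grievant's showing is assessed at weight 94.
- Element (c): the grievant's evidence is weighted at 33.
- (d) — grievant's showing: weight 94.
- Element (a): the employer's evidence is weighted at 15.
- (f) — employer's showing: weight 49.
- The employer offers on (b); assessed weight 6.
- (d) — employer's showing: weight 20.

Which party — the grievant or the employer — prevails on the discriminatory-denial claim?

— Issue I —
Stage I.1 (grievant, a substantially-more-likely showing, weight is at least 79): (a) net 94−15=79 ≥ 79 — meets; (b) net 85−6=79 ≥ 79 — meets.
  The grievant carries Stage I.1; the employer now bears the burden.
Stage I.2 (employer, the balance of probabilities, weight is at least 53): (c) net 85−33=52 < 53 — fails.
  The employer does not carry Stage I.2.
The analysis ends at Stage I.2; the grievant prevails on this issue.
— Issue II —
Stage II.1 — burden on grievant; standard: a heightened civil standard (weight is at least 74).
    (d): 94 − 20 = 74 ≥ 74 [met]
    (e): 90 − 14 = 76 ≥ 74 [met]
  All elements met. The burden passes to the employer.
Stage II.2 — burden on employer; standard: a more-likely-than-not showing (weight is at least 50).
    (f): 49 < 50 [not met]
  Stage II.2 not carried; the employer fails its burden.
The analysis ends at Stage II.2; the grievant prevails on this issue.
Per-issue: Issue I → grievant; Issue II → grievant. The grievant must prevail on every issue; overall, the grievant prevails.

grievant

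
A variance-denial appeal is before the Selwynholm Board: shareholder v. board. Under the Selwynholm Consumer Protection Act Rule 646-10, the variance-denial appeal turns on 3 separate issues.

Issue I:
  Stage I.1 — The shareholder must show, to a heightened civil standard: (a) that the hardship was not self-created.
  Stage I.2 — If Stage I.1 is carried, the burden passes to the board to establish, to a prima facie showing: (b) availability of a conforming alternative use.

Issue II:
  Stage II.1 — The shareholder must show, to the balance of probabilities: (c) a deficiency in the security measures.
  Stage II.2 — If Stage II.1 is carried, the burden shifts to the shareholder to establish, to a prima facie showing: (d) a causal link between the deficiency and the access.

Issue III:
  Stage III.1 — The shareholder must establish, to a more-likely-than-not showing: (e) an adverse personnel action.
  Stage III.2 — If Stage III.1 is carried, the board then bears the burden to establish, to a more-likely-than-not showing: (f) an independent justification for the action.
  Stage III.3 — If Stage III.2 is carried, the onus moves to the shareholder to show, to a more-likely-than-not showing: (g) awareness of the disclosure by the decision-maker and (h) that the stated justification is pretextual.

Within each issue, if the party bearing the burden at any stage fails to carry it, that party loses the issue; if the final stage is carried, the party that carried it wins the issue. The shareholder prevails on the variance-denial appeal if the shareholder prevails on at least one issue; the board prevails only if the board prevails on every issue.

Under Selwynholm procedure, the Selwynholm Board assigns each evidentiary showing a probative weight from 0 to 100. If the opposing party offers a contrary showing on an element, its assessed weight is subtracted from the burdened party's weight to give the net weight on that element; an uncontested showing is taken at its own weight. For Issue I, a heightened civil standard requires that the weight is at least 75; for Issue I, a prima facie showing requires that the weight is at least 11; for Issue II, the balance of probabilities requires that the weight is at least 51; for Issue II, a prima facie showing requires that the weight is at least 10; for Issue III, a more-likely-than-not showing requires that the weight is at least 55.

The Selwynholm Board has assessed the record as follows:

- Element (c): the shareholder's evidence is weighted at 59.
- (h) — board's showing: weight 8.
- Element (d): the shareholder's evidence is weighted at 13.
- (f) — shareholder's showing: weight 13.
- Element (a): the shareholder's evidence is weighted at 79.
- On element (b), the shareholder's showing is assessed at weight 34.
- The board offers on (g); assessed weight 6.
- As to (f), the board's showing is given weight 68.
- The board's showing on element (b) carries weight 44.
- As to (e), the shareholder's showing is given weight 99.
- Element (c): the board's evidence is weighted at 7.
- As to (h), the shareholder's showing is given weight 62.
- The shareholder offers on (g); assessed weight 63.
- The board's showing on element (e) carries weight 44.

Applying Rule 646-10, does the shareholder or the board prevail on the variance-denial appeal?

shareholder

— Issue I —
Stage I.1 (shareholder, a heightened civil standard, weight is at least 75): (a) 79 ≥ 75 — meets.
  Stage I.1 carried; the burden shifts to the board.
Stage I.2 (board, a prima facie showing, weight is at least 11): (b) net 44−34=10 < 11 — fails.
  The board does not carry Stage I.2.
So the shareholder prevails on this issue.
— Issue II —
At Stage II.1 the shareholder must meet the balance of probabilities (weight is at least 51): on (c) the weight is 59 less the opposing 7 gives net 52, which does reach 51, so (c) meets the standard.
  Stage II.1 is satisfied; the shareholder continues to bear the burden.
At Stage II.2 the shareholder must meet a prima facie showing (weight is at least 10): on (d) the weight is 13, ≥ 10, so (d) meets the standard.
  All elements met at the final stage.
With every stage satisfied, the shareholder prevails on this issue.
— Issue III —
Stage III.1 — burden on shareholder; standard: a more-likely-than-not showing (weight is at least 55).
    (e): 99 − 44 = 55 ≥ 55 [met]
  The shareholder carries Stage III.1; the board now bears the burden.
Stage III.2 — burden on board; standard: a more-likely-than-not showing (weight is at least 55).
    (f): 68 − 13 = 55 ≥ 55 [met]
  Stage III.2 is satisfied; the onus moves to the shareholder.
Stage III.3 — burden on shareholder; standard: a more-likely-than-not showing (weight is at least 55).
    (g): 63 − 6 = 57 ≥ 55 [met]
    (h): 62 − 8 = 54 < 55 [not met]
  The shareholder does not carry Stage III.3.
The board prevails on this issue.
Per-issue: Issue I → shareholder; Issue II → shareholder; Issue III → board. The shareholder must prevail on at least one issue; overall, the shareholder prevails.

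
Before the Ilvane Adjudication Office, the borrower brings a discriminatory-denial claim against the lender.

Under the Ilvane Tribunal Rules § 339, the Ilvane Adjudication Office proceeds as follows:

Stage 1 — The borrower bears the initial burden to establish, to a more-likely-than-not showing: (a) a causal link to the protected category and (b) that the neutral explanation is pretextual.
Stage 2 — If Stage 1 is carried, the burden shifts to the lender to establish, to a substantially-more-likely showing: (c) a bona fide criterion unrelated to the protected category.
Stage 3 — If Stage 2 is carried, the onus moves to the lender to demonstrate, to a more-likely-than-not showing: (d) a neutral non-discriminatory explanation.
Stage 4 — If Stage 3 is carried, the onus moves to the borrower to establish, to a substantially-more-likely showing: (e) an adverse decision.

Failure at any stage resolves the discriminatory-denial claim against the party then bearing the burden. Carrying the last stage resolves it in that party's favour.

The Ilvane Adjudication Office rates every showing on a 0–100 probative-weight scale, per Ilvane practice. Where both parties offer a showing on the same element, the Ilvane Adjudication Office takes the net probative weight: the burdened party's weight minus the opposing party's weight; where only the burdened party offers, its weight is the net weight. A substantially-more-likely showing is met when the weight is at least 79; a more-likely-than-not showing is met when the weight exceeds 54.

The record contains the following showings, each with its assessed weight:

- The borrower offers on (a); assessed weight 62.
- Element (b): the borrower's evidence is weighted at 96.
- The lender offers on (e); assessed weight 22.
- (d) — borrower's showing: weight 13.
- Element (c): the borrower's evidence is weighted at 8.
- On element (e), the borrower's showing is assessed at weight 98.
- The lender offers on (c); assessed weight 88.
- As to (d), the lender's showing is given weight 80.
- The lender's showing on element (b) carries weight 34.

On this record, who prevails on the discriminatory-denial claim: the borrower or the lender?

Stage 1 — burden on borrower; standard: a more-likely-than-not showing (weight exceeds 54).
    (a): 62 > 54 [met]
    (b): 96 − 34 = 62 > 54 [met]
  Stage 1 is satisfied; the onus moves to the lender.
Stage 2 — burden on lender; standard: a substantially-more-likely showing (weight is at least 79).
    (c): 88 − 8 = 80 ≥ 79 [met]
  Stage 2 carried; the burden remains with the lender.
Stage 3 — burden on lender; standard: a more-likely-than-not showing (weight exceeds 54).
    (d): 80 − 13 = 67 > 54 [met]
  All elements met. The burden passes to the borrower.
Stage 4 — burden on borrower; standard: a substantially-more-likely showing (weight is at least 79).
    (e): 98 − 22 = 76 < 79 [not met]
  Stage 4 not carried; the borrower fails its burden.
So the lender prevails.

lender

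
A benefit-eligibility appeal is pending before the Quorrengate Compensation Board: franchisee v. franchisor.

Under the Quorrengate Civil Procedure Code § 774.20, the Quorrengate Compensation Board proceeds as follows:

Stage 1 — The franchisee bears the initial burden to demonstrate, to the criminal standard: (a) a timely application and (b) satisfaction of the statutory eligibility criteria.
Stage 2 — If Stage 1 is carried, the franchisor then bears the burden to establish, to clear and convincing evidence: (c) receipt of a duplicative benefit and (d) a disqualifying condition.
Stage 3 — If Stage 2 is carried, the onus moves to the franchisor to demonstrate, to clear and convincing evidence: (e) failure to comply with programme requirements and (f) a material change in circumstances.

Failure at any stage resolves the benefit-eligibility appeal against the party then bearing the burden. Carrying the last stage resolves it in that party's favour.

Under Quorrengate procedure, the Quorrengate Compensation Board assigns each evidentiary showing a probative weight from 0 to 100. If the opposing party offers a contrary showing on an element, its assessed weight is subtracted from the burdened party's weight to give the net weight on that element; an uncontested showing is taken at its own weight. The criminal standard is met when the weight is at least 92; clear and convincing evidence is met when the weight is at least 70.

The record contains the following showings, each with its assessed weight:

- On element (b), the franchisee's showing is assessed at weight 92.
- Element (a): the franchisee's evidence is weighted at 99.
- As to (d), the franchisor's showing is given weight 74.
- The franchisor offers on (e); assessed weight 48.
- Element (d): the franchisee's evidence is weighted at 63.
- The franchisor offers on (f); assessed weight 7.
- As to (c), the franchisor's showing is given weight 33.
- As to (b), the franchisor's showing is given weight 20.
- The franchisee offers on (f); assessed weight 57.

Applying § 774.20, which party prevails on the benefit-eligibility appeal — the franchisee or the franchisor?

Stage 1 (franchisee, the criminal standard, weight is at least 92): (a) 99 ≥ 92 — meets; (b) net 92−20=72 < 92 — fails.
  Not every element is met, so the franchisee fails to carry Stage 1.
The franchisor prevails.

franchisor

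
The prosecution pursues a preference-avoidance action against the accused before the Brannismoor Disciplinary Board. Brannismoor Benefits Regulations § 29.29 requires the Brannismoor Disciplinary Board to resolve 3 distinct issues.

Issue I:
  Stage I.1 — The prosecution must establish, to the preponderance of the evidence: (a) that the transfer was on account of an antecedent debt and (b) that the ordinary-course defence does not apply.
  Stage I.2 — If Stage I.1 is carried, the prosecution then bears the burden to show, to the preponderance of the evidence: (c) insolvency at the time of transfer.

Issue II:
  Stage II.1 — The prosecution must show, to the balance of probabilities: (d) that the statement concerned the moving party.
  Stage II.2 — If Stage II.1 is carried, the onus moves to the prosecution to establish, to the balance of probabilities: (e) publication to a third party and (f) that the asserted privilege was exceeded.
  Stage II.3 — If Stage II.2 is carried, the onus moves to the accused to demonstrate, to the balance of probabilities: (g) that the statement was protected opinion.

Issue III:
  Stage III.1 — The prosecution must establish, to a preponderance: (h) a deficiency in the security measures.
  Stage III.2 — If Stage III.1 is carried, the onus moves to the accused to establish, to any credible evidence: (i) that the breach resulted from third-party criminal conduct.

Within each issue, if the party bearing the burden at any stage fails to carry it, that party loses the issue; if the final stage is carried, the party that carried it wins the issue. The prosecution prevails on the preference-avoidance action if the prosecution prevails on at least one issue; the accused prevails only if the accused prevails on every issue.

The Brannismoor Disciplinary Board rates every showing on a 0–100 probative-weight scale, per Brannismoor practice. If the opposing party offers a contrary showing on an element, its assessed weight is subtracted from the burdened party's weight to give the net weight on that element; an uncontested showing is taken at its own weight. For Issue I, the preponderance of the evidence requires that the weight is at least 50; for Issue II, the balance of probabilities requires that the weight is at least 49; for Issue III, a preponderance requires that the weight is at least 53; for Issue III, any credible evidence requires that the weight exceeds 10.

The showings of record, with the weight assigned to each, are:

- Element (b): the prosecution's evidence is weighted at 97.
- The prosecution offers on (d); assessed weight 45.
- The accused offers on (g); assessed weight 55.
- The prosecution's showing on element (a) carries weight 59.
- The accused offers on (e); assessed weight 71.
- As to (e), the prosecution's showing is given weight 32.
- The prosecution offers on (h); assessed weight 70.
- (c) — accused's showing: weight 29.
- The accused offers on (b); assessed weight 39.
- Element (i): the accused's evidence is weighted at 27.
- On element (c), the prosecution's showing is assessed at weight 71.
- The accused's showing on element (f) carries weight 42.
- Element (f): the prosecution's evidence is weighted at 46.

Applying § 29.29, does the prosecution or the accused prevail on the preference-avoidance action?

accused

— Issue I —
Stage I.1 — burden on prosecution; standard: the preponderance of the evidence (weight is at least 50).
    (a): 59 ≥ 50 [met]
    (b): 97 − 39 = 58 ≥ 50 [met]
  All elements met. The prosecution retains the burden for Stage I.2.
Stage I.2 — burden on prosecution; standard: the preponderance of the evidence (weight is at least 50).
    (c): 71 − 29 = 42 < 50 [not met]
  The prosecution does not carry Stage I.2.
The accused prevails on this issue.
— Issue II —
Stage II.1 (prosecution, the balance of probabilities, weight is at least 49): (d) 45 < 49 — fails.
  Not every element is met, so the prosecution fails to carry Stage II.1.
The accused prevails on this issue.
— Issue III —
Stage III.1 — burden on prosecution; standard: a preponderance (weight is at least 53).
    (h): 70 ≥ 53 [met]
  The prosecution carries Stage III.1; the accused now bears the burden.
Stage III.2 — burden on accused; standard: any credible evidence (weight exceeds 10).
    (i): 27 > 10 [met]
  Stage III.2 carried; the final stage is satisfied.
All stages carried — the accused prevails on this issue.
Per-issue: Issue I → accused; Issue II → accused; Issue III → accused. The prosecution must prevail on at least one issue; overall, the accused prevails.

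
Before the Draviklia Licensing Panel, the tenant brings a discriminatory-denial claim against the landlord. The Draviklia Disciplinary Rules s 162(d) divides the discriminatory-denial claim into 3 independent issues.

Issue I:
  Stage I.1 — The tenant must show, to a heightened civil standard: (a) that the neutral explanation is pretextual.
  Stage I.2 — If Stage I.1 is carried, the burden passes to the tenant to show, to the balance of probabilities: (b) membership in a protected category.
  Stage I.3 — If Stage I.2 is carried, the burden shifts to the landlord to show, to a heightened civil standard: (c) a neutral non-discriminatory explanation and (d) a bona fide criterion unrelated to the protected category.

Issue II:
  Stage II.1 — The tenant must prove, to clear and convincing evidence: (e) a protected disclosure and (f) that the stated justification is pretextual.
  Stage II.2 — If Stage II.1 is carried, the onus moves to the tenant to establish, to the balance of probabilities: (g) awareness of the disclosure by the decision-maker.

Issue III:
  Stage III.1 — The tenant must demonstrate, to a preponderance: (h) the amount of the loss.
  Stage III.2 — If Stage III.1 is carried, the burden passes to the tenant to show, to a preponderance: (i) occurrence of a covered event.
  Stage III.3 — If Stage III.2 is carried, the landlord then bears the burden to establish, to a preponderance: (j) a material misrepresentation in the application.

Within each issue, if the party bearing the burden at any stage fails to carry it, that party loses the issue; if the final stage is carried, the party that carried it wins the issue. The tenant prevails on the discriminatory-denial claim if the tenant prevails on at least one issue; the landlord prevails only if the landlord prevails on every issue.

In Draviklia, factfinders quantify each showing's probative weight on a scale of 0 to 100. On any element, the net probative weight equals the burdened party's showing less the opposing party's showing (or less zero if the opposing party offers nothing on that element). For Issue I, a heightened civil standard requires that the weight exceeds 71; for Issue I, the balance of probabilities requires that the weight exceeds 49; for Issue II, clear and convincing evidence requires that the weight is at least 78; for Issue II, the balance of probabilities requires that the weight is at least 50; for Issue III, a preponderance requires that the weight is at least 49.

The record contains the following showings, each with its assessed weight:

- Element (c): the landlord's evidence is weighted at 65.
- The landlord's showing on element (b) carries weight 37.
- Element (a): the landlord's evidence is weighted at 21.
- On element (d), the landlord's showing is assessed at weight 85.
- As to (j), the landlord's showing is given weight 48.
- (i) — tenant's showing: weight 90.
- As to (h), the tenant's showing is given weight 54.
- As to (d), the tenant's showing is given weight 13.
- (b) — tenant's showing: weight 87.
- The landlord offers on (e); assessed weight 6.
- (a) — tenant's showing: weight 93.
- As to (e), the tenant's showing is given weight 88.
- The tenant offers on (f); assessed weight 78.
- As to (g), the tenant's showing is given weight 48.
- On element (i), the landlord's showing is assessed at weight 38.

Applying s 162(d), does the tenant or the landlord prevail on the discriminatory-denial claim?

tenant

— Issue I —
Stage I.1 — burden on tenant; standard: a heightened civil standard (weight exceeds 71).
    (a): 93 − 21 = 72 > 71 [met]
  Stage I.1 carried; the burden remains with the tenant.
Stage I.2 — burden on tenant; standard: the balance of probabilities (weight exceeds 49).
    (b): 87 − 37 = 50 > 49 [met]
  The tenant carries Stage I.2; the landlord now bears the burden.
Stage I.3 — burden on landlord; standard: a heightened civil standard (weight exceeds 71).
    (c): 65 ≤ 71 [not met]
    (d): 85 − 13 = 72 > 71 [met]
  Not every element is met, so the landlord fails to carry Stage I.3.
So the tenant prevails on this issue.
— Issue II —
Stage II.1 (tenant, clear and convincing evidence, weight is at least 78): (e) net 88−6=82 ≥ 78 — meets; (f) 78 ≥ 78 — meets.
  Stage II.1 is satisfied; the tenant continues to bear the burden.
Stage II.2 (tenant, the balance of probabilities, weight is at least 50): (g) 48 < 50 — fails.
  The tenant does not carry Stage II.2.
So the landlord prevails on this issue.
— Issue III —
At Stage III.1 the tenant must meet a preponderance (weight is at least 49): on (h) the weight is 54, which does reach 49, so (h) meets the standard.
  Stage III.1 is satisfied; the tenant continues to bear the burden.
At Stage III.2 the tenant must meet a preponderance (weight is at least 49): on (i) the weight is 90 less the opposing 38 gives net 52, ≥ 49, so (i) meets the standard.
  All elements met. The burden passes to the landlord.
At Stage III.3 the landlord must meet a preponderance (weight is at least 49): on (j) the weight is 48, which does not reach 49, so (j) does not meet the standard.
  Stage III.3 not carried; the landlord fails its burden.
So the tenant prevails on this issue.
Per-issue: Issue I → tenant; Issue II → landlord; Issue III → tenant. The tenant must prevail on at least one issue; overall, the tenant prevails.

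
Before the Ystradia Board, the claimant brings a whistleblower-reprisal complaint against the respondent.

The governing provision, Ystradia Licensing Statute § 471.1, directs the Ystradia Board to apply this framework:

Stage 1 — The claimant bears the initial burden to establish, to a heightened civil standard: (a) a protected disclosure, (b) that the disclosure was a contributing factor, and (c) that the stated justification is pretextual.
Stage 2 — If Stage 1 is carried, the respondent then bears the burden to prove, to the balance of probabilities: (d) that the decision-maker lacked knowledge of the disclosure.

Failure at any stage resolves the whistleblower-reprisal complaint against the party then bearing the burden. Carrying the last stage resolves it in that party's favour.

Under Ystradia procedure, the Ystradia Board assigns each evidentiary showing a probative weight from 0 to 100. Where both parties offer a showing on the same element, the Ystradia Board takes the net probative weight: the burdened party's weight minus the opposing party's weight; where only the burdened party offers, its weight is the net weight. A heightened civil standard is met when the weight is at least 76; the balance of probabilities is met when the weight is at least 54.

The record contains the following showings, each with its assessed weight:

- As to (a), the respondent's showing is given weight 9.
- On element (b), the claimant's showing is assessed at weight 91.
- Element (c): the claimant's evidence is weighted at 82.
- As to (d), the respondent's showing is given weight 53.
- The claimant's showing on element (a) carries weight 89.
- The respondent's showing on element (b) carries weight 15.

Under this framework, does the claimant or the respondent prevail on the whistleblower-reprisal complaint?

claimant

Stage 1 (claimant, a heightened civil standard, weight is at least 76): (a) net 89−9=80 ≥ 76 — meets; (b) net 91−15=76 ≥ 76 — meets; (c) 82 ≥ 76 — meets.
  Stage 1 is satisfied; the onus moves to the respondent.
Stage 2 (respondent, the balance of probabilities, weight is at least 54): (d) 53 < 54 — fails.
  Stage 2 not carried; the respondent fails its burden.
The claimant prevails.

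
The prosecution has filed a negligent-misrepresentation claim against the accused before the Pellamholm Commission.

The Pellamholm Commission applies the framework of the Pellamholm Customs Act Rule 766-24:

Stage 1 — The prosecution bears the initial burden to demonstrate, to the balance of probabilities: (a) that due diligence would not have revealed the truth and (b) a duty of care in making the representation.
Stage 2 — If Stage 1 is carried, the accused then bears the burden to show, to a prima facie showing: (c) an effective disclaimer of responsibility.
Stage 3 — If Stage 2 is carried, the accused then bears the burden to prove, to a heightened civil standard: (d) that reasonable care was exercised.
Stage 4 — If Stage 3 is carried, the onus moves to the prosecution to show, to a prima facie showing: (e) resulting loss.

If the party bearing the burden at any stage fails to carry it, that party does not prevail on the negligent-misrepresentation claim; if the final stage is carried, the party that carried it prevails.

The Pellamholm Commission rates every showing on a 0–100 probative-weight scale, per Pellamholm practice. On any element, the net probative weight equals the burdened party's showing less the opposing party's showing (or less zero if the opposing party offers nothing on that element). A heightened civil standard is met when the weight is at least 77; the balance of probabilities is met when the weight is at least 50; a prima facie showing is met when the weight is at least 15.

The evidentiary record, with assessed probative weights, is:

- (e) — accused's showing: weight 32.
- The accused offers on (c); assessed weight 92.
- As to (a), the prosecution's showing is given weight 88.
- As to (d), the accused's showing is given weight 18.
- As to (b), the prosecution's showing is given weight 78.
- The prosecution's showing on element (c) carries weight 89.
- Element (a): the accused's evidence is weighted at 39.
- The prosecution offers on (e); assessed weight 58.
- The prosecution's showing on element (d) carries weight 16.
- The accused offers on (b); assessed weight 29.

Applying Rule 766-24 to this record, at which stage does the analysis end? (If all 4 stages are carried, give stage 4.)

stage 1

Stage 1 (prosecution, the balance of probabilities, weight is at least 50): (a) net 88−39=49 < 50 — fails; (b) net 78−29=49 < 50 — fails.
  Stage 1 not carried; the prosecution fails its burden.
So the accused prevails.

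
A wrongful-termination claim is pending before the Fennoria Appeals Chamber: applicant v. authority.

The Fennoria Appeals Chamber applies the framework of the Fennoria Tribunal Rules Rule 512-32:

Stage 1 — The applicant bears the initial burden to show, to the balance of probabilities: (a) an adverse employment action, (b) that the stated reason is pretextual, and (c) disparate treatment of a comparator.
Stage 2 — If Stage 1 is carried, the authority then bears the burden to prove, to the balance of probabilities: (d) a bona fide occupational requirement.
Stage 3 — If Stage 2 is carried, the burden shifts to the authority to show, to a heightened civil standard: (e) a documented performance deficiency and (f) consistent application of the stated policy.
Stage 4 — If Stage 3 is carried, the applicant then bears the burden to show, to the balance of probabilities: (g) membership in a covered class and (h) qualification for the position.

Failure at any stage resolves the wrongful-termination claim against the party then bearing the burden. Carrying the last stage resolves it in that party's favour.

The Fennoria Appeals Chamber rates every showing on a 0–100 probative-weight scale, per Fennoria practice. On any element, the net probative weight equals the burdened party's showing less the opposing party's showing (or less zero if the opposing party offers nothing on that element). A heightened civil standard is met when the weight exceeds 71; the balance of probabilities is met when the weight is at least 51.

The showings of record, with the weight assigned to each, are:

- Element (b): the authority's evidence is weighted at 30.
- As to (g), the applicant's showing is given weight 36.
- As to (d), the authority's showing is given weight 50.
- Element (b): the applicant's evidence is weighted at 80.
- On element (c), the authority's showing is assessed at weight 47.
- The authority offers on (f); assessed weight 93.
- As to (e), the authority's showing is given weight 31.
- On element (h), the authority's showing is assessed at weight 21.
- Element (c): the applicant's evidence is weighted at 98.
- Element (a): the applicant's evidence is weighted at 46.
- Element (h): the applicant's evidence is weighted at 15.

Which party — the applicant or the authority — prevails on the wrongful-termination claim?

Stage 1 (applicant, the balance of probabilities, weight is at least 51): (a) 46 < 51 — fails; (b) net 80−30=50 < 51 — fails; (c) net 98−47=51 ≥ 51 — meets.
  The applicant does not carry Stage 1.
The analysis ends at Stage 1; the authority prevails.

authority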